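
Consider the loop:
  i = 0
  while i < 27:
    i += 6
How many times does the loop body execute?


Starting at i = 0, each iteration adds 6.
Iterations until i >= 27:
  Iteration 1: i = 0 -> i = 6
  Iteration 2: i = 6 -> i = 12
  Iteration 3: i = 12 -> i = 18
  Iteration 4: i = 18 -> i = 24
  Iteration 5: i = 24 -> i = 30
Total iterations = ceil(27/6) = 5


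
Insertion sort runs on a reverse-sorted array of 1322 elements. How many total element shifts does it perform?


Sum of shifts = 1 + 2 + 3 + ... + 1321
= 1322 * 1321 / 2
= 1746362 / 2
= 873181


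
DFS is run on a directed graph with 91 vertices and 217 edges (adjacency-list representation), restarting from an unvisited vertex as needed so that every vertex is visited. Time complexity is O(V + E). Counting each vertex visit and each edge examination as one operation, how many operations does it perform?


A full DFS traversal processes each vertex exactly once (push/pop on stack).
Each directed edge is examined once.
V = 91, E = 217
V + E = 308


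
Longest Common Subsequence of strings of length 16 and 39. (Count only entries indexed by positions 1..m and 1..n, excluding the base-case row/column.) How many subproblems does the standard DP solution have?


DP table indexed by positions in both strings.
First string: 16 positions
Second string: 39 positions
Total = 16 * 39 = 624


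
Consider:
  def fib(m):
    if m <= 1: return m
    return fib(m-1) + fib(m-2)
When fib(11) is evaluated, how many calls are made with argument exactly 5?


Let N(m) = number of times fib(m) is called while evaluating fib(11).
N(11) = 1 (the initial call).
N(10) = 1 (only fib(11) calls it).
For 1 <= m <= 9: fib(m) is called by fib(m+1) and fib(m+2), so
  N(m) = N(m+1) + N(m+2).
fib(0) is called only by fib(2), so N(0) = N(2).
Walk down from m=11:
  N(11)=1, N(10)=1, N(9)=2, N(8)=3, N(7)=5, N(6)=8, N(5)=13
N(5) = 13


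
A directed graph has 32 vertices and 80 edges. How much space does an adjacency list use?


Adjacency list: one list head per vertex + one entry per edge
Vertex heads: 32
Edge entries: 80
Total = 32 + 80 = 112


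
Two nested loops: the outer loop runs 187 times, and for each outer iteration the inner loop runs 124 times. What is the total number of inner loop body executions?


Outer loop: 187 iterations
Inner loop: 124 iterations per outer iteration
Total = 187 * 124 = 23188


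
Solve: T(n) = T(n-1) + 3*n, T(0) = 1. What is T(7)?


Expanding the recurrence:
T(7) = T(6) + 3*7
       = T(5) + 3*6 + 3*7
       ...
       = T(0) + 3*(1 + 2 + ... + 7)
       = 1 + 3 * 7*8/2
       = 1 + 3 * 28
       = 1 + 84 = 85


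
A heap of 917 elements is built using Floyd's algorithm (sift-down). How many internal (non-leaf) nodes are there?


Leaf nodes occupy roughly half the array.
Sift-down is called for each internal node, starting from the last one.
Internal nodes = floor(n/2) = floor(917/2) = 458


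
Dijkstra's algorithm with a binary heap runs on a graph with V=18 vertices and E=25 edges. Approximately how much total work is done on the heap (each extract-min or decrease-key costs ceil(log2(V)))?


Dijkstra with a binary heap: each vertex is extracted once, each edge may relax once.
Each heap operation costs O(log V).
V + E = 18 + 25 = 43
ceil(log2(18)) = 5 (since 2^4 = 16 < 18 <= 32 = 2^5)
Total heap work = (V+E) * ceil(log2(V)) = 43 * 5 = 215


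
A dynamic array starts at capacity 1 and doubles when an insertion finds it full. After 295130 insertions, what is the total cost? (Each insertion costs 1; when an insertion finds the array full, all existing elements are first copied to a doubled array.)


Insertion cost: 295130 (one per element)
Resizes occur just before inserting elements 2, 3, 5, 9, ...
Elements copied at each resize: 1 + 2 + 4 + 8 + 16 + 32 + 64 + 128 + 256 + 512 + 1024 + 2048 + 4096 + 8192 + 16384 + 32768 + 65536 + 131072 + 262144
Sum of copies = 524287 (geometric series: 2^k - 1)
Total = 295130 + 524287 = 819417


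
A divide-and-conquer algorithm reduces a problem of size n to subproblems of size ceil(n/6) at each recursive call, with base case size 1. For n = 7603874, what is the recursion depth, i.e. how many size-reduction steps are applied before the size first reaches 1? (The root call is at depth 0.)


Each step divides the size by 6 (rounding up); after k steps the size is ceil(n/6^k), which equals 1 exactly when 6^k >= n.
So the depth is the smallest k with 6^k >= 7603874, i.e. ceil(log_6(7603874)).
6^8 = 1679616 < 7603874 <= 10077696 = 6^9
Recursion depth = 9


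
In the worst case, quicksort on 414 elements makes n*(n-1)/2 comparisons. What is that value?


Sum of comparisons per partition:
413 + 412 + ... + 1 + 0
= 414 * (414 - 1) / 2
= 414 * 413 / 2
= 85491


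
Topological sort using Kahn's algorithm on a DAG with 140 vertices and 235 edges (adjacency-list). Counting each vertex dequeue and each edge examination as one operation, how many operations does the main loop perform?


Kahn's algorithm:
  1. Compute in-degrees: O(V + E)
  2. Process queue: each vertex dequeued once (O(V))
     each edge examined once (O(E))
Total = V + E = 140 + 235 = 375


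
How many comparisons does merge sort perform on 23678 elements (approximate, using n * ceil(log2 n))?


Recursion depth: ceil(log2(23678)) = 15
Each recursion level merges n = 23678 elements
Total = 23678 * 15 = 355170


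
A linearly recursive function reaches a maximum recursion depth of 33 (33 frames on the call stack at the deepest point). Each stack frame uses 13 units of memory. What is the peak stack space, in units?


Maximum recursion depth = 33 frames
Memory per frame = 13 units
Total stack space = depth * frame_size
= 33 * 13 = 429


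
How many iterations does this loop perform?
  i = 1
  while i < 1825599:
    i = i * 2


The loop variable doubles each iteration:
i = 1 -> 2 -> 4 -> 8 -> 16 -> 32 -> 64 -> 128 -> 256 -> 512 -> 1024 -> 2048 -> 4096 -> 8192 -> 16384 -> 32768 -> 65536 -> 131072 -> 262144 -> 524288 -> 1048576 -> 2097152 (stop, 2097152 >= 1825599)
Number of doublings = ceil(log2(1825599)) = 21


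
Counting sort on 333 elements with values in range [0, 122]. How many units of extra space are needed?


Output array size: 333 (to store sorted result)
Count array size: 123 (one slot per possible value, range 0 to 122)
Total extra space = 333 + 123 = 456


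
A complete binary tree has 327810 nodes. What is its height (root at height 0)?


In a complete binary tree, level k holds nodes 2^k .. 2^(k+1)-1 (1-indexed).
Height = floor(log2(n)) = floor(log2(327810)) = 18
Check: 2^18 = 262144 <= 327810 < 524288 = 2^19


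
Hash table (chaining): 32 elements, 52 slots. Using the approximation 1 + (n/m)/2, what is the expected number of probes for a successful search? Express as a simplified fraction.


Computing expected probes:
alpha = 32/52
= 1 + alpha/2
= 1 + 32/(2*52)
= (2*52 + 32) / (2*52)
= 136/104 = 17/13


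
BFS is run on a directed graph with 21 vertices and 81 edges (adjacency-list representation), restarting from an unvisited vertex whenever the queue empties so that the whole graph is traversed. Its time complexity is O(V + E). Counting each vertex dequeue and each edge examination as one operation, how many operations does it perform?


A full BFS traversal dequeues each vertex exactly once and examines each directed edge exactly once.
V = 21 (vertex processing cost)
E = 81 (edge examination cost)
Total operations proportional to V + E = 21 + 81 = 102


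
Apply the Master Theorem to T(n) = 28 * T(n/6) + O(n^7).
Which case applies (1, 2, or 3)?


The Master Theorem: T(n) = a*T(n/b) + O(n^c)
  a = 28, b = 6, c = 7
log_b(a) = log_6(28) ~ 1.86
Compare b^c with a: 6^7 = 279936 > 28, so c > log_b(a).
Since c > log_b(a), Case 3 applies.
T(n) = O(n^7)
Master Theorem case = 3


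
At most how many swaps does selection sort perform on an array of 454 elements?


Each of the 453 passes places one element in its final position.
Pass 1: swap minimum into position 0
Pass 2: swap minimum of remaining into position 1
...
Pass 453: last two elements, one swap
Maximum swaps = 454 - 1 = 453


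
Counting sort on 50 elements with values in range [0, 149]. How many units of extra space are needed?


Output array size: 50 (to store sorted result)
Count array size: 150 (one slot per possible value, range 0 to 149)
Total extra space = 50 + 150 = 200


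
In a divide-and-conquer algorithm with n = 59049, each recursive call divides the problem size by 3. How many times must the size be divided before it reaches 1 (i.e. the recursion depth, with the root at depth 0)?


Number of divisions = log_3(59049)
Sizes: 59049 -> 19683 -> 6561 -> 2187 -> 729 -> 243 -> 81 -> 27 -> 9 -> 3 -> 1 (10 divisions)
Recursion depth = 10


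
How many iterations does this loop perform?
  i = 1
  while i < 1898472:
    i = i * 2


The loop variable doubles each iteration:
i = 1 -> 2 -> 4 -> 8 -> 16 -> 32 -> 64 -> 128 -> 256 -> 512 -> 1024 -> 2048 -> 4096 -> 8192 -> 16384 -> 32768 -> 65536 -> 131072 -> 262144 -> 524288 -> 1048576 -> 2097152 (stop, 2097152 >= 1898472)
Number of doublings = ceil(log2(1898472)) = 21


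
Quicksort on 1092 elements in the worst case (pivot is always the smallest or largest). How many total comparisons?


In the worst case, each partition step picks the worst pivot:
  Partition 1: 1091 comparisons (n-1 elements to compare)
  Partition 2: 1090 comparisons
  Partition 3: 1089 comparisons
  Partition 4: 1088 comparisons
  Partition 5: 1087 comparisons
  ...
  Last partition: 0 comparisons
Total = (n-1) + (n-2) + ... + 1 + 0 = n*(n-1)/2
= 1092*1091/2 = 595686


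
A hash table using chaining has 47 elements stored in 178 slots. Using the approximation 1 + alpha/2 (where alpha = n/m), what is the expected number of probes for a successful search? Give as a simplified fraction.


Load factor alpha = n/m = 47/178
Expected probes = 1 + alpha/2 = 1 + 47/(2*178)
= 1 + 47/356
= 356/356 + 47/356
= 403/356


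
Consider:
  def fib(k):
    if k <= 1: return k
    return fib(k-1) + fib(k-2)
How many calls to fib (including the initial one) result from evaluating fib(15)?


Let C(m) = total calls to evaluate fib(m). Then C(0)=C(1)=1, and
C(m) = 1 + C(m-1) + C(m-2) for m >= 2.
Build the table (each entry = 1 + previous two):
  C(0) = 1
  C(1) = 1
  C(2) = 1 + 1 + 1 = 3
  C(3) = 1 + 3 + 1 = 5
  C(4) = 1 + 5 + 3 = 9
  C(5) = 1 + 9 + 5 = 15
  C(6) = 1 + 15 + 9 = 25
  C(7) = 1 + 25 + 15 = 41
  C(8) = 1 + 41 + 25 = 67
  C(9) = 1 + 67 + 41 = 109
  C(10) = 1 + 109 + 67 = 177
  C(11) = 1 + 177 + 109 = 287
  C(12) = 1 + 287 + 177 = 465
  C(13) = 1 + 465 + 287 = 753
  C(14) = 1 + 753 + 465 = 1219
  C(15) = 1 + 1219 + 753 = 1973
Total calls for fib(15) = 1973


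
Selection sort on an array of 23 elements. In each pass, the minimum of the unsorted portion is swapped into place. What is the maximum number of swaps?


Selection sort performs one swap per pass:
  Pass 1: find min in positions 0 to 22, swap with position 0
  Pass 2: find min in positions 1 to 22, swap with position 1
  Pass 3: find min in positions 2 to 22, swap with position 2
  Pass 4: find min in positions 3 to 22, swap with position 3
  Pass 5: find min in positions 4 to 22, swap with position 4
  ... (17 more passes)
Total passes (and swaps) = n - 1 = 23 - 1 = 22


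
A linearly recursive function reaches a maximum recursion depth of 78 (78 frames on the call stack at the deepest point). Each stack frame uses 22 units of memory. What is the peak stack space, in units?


Maximum recursion depth = 78 frames
Memory per frame = 22 units
Total stack space = depth * frame_size
= 78 * 22 = 1716


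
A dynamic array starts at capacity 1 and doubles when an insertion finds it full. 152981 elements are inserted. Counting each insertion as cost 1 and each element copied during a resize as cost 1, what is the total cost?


n = 152981
Insertion costs: 152981
Resizes copy 1, 2, 4, ... up to the largest power of 2 that is <= n-1 = 152980, i.e. 131072.
Copy costs = 1 + 2 + 4 + 8 + 16 + 32 + 64 + 128 + 256 + 512 + 1024 + 2048 + 4096 + 8192 + 16384 + 32768 + 65536 + 131072 = 262143
Total = 152981 + 262143 = 415124


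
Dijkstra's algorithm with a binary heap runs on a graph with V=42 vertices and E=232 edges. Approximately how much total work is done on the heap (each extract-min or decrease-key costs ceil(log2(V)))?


Dijkstra with a binary heap: each vertex is extracted once, each edge may relax once.
Each heap operation costs O(log V).
V + E = 42 + 232 = 274
ceil(log2(42)) = 6 (since 2^5 = 32 < 42 <= 64 = 2^6)
Total heap work = (V+E) * ceil(log2(V)) = 274 * 6 = 1644


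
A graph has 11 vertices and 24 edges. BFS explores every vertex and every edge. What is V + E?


A full BFS traversal dequeues each vertex once and examines each edge once.
Vertex visits: 11
Edge visits: 24
V + E = 11 + 24 = 35


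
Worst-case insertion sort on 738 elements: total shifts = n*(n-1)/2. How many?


Sum of shifts = 1 + 2 + 3 + ... + 737
= 738 * 737 / 2
= 543906 / 2
= 271953


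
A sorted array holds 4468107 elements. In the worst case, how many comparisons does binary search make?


Halving sequence: 4468107 -> 2234053 -> 1117026 -> 558513 -> 279256 -> 139628 -> 69814 -> 34907 -> 17453 -> 8726 -> 4363 -> 2181 -> 1090 -> 545 -> 272 -> 136 -> 68 -> 34 -> 17 -> 8 -> 4 -> 2 -> 1
Number of halvings = 22
Max comparisons = 22 + 1 = 23


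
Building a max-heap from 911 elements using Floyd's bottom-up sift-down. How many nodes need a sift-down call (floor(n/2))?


In a heap of 911 elements (0-indexed array):
  Last element index: 910
  Parent of last element: floor((910 - 1) / 2) = 454
  Internal nodes: indices 0 to 454
  Count = floor(911/2) = 455


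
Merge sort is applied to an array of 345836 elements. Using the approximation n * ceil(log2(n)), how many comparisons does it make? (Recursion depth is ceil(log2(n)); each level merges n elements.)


Merge sort divides the array into halves recursively.
Number of levels = ceil(log2(345836)) = 19
At each level, approximately n = 345836 comparisons are needed for merging.
Total comparisons ~ n * ceil(log2(n)) = 345836 * 19 = 6570884


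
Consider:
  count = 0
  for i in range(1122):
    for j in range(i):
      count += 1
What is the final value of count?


For each i, the inner loop runs i times:
  i=0: inner runs 0 times
  i=1: inner runs 1 time
  i=2: inner runs 2 times
  i=3: inner runs 3 times
  i=4: inner runs 4 times
  i=5: inner runs 5 times
  i=6: inner runs 6 times
  i=7: inner runs 7 times
  ...
Total = 0 + 1 + 2 + ... + 1121 = 1122*(1122-1)/2 = 628881


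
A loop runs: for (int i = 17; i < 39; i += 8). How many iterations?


Loop starts at i = 17, increments by 8, stops when i >= 39.
Number of iterations = ceil((39 - 17) / 8)
= ceil(22 / 8)
= 3


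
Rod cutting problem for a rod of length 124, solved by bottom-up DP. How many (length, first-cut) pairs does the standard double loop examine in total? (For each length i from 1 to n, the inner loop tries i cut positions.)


For each subproblem length i = 1..124, the inner loop considers i possible first cuts.
Total = 1 + 2 + ... + 124
= 124*(124+1)/2
= 124*125/2 = 7750


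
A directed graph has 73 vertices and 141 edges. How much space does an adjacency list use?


Adjacency list: one list head per vertex + one entry per edge
Vertex heads: 73
Edge entries: 141
Total = 73 + 141 = 214


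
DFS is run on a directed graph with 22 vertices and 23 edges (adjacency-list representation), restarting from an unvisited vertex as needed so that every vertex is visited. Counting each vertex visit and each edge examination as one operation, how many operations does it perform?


A full DFS traversal processes each vertex exactly once (push/pop on stack).
Each directed edge is examined once.
V = 22, E = 23
V + E = 45


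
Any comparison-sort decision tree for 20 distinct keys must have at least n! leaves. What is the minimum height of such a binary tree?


A binary decision tree of height h has at most 2^h leaves and needs at least n! of them, so h >= ceil(log2(n!)).
Compute 20! as a running product:
  x2 = 2, x3 = 6, x4 = 24, x5 = 120
  x6 = 720, x7 = 5040, x8 = 40320, x9 = 362880
  x10 = 3628800, x11 = 39916800, x12 = 479001600, x13 = 6227020800
  x14 = 87178291200, x15 = 1307674368000, x16 = 20922789888000, x17 = 355687428096000
  x18 = 6402373705728000, x19 = 121645100408832000, x20 = 2432902008176640000
20! = 2432902008176640000
Bracket between powers of 2:
  2^61 = 2305843009213693952 < 2432902008176640000 <= 4611686018427387904 = 2^62
So ceil(log2(20!)) = 62


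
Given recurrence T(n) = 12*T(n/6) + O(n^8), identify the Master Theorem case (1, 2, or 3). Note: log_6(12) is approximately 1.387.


Master Theorem parameters: a=12, b=6, c=8
log_b(a) = 1.387
Compare b^c with a: 6^8 = 1679616 > 12, so c > log_b(a).
Comparing c=8 vs log_b(a)=1.387:
8 > 1.387 => Case 3
Result: T(n) = O(n^8)
Master Theorem case = 3


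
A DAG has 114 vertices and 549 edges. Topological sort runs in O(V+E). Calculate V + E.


V = 114 (vertex processing)
E = 549 (edge processing)
V + E = 114 + 549 = 663


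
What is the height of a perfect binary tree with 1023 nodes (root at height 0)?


A perfect binary tree with 1023 nodes:
  1023 = 2^10 - 1
  Levels: 0, 1, ..., 9
  Height = 9


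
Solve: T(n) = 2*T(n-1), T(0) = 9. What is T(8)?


Unrolling:
T(8) = 2*T(7) = 2^2*T(6) = ... = 2^8*T(0)
= 2^8 * 9
= 256 * 9 = 2304


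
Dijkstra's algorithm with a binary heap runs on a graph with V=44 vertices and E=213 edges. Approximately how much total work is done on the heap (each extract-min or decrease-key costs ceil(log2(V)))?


Dijkstra with a binary heap: each vertex is extracted once, each edge may relax once.
Each heap operation costs O(log V).
V + E = 44 + 213 = 257
ceil(log2(44)) = 6 (since 2^5 = 32 < 44 <= 64 = 2^6)
Total heap work = (V+E) * ceil(log2(V)) = 257 * 6 = 1542


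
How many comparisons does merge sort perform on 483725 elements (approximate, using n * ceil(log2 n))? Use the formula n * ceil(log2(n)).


Recursion depth: ceil(log2(483725)) = 19
Each recursion level merges n = 483725 elements
Total = 483725 * 19 = 9190775


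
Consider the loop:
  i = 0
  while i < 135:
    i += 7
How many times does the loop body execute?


Starting at i = 0, each iteration adds 7.
Iterations until i >= 135:
  Iteration 1: i = 0 -> i = 7
  Iteration 2: i = 7 -> i = 14
  Iteration 3: i = 14 -> i = 21
  Iteration 4: i = 21 -> i = 28
  Iteration 5: i = 28 -> i = 35
  Iteration 6: i = 35 -> i = 42
  Iteration 7: i = 42 -> i = 49
  Iteration 8: i = 49 -> i = 56
  ... continuing ...
Total iterations = ceil(135/7) = 20


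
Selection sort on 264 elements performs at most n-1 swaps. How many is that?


Each of the 263 passes places one element in its final position.
Pass 1: swap minimum into position 0
Pass 2: swap minimum of remaining into position 1
...
Pass 263: last two elements, one swap
Maximum swaps = 264 - 1 = 263


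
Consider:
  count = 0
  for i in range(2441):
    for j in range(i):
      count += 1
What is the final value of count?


For each i, the inner loop runs i times:
  i=0: inner runs 0 times
  i=1: inner runs 1 time
  i=2: inner runs 2 times
  i=3: inner runs 3 times
  i=4: inner runs 4 times
  i=5: inner runs 5 times
  i=6: inner runs 6 times
  i=7: inner runs 7 times
  ...
Total = 0 + 1 + 2 + ... + 2440 = 2441*(2441-1)/2 = 2978020


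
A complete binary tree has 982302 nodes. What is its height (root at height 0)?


In a complete binary tree, level k holds nodes 2^k .. 2^(k+1)-1 (1-indexed).
Height = floor(log2(n)) = floor(log2(982302)) = 19
Check: 2^19 = 524288 <= 982302 < 1048576 = 2^20


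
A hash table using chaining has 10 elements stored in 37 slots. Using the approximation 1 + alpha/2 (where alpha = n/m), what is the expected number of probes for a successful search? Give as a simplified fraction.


Load factor alpha = n/m = 10/37
Expected probes = 1 + alpha/2 = 1 + 10/(2*37)
= 1 + 10/74
= 74/74 + 10/74
= 84/74
Simplify: 42/37


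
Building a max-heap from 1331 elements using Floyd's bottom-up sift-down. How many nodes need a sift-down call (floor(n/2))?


In a heap of 1331 elements (0-indexed array):
  Last element index: 1330
  Parent of last element: floor((1330 - 1) / 2) = 664
  Internal nodes: indices 0 to 664
  Count = floor(1331/2) = 665


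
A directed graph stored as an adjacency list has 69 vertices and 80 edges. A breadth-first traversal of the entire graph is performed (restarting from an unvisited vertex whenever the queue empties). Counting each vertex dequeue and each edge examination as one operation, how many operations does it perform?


A full BFS traversal dequeues each vertex once and examines each edge once.
Vertex visits: 69
Edge visits: 80
V + E = 69 + 80 = 149


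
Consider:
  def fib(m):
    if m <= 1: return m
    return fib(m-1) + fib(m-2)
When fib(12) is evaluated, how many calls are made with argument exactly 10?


Let N(m) = number of times fib(m) is called while evaluating fib(12).
N(12) = 1 (the initial call).
N(11) = 1 (only fib(12) calls it).
For 1 <= m <= 10: fib(m) is called by fib(m+1) and fib(m+2), so
  N(m) = N(m+1) + N(m+2).
fib(0) is called only by fib(2), so N(0) = N(2).
Walk down from m=12:
  N(12)=1, N(11)=1, N(10)=2
N(10) = 2


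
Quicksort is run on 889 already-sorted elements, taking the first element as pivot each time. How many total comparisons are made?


Sum of comparisons per partition:
888 + 887 + ... + 1 + 0
= 889 * (889 - 1) / 2
= 889 * 888 / 2
= 394716


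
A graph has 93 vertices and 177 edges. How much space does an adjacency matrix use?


Adjacency matrix: V x V grid of entries
Space = V^2 = 93^2 = 93 * 93 = 8649


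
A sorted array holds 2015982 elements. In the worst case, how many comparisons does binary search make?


Halving sequence: 2015982 -> 1007991 -> 503995 -> 251997 -> 125998 -> 62999 -> 31499 -> 15749 -> 7874 -> 3937 -> 1968 -> 984 -> 492 -> 246 -> 123 -> 61 -> 30 -> 15 -> 7 -> 3 -> 1
Number of halvings = 20
Max comparisons = 20 + 1 = 21


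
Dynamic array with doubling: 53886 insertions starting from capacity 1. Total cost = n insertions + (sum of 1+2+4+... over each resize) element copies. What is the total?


n = 53886
Insertion costs: 53886
Resizes copy 1, 2, 4, ... up to the largest power of 2 that is <= n-1 = 53885, i.e. 32768.
Copy costs = 1 + 2 + 4 + 8 + 16 + 32 + 64 + 128 + 256 + 512 + 1024 + 2048 + 4096 + 8192 + 16384 + 32768 = 65535
Total = 53886 + 65535 = 119421


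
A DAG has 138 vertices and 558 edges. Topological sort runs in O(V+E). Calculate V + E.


V = 138 (vertex processing)
E = 558 (edge processing)
V + E = 138 + 558 = 696


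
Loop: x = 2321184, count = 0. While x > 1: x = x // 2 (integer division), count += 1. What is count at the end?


The variable x halves each step:
x = 2321184 -> 1160592 -> 580296 -> 290148 -> 145074 -> 72537 -> 36268 -> 18134 -> 9067 -> 4533 -> 2266 -> 1133 -> 566 -> 283 -> 141 -> 70 -> 35 -> 17 -> 8 -> 4 -> 2 -> 1
Number of halvings = floor(log2(2321184)) = 21


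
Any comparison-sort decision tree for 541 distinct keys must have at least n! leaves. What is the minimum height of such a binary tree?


A binary decision tree of height h has at most 2^h leaves and needs at least n! of them, so h >= ceil(log2(n!)).
541! is far too large to multiply out, so use Stirling's series:
  ln(n!) ~ n ln n - n + (1/2) ln(2 pi n) + 1/(12n)  (error below 1/(360 n^3), negligible here)
  ln(541) = 6.2934193
  n ln n = 541 * 6.2934193 = 3404.7398
  (1/2) ln(2 pi * 541) = (1/2) ln(3399.2033) = 4.0656
  1/(12*541) = 0.0002
  ln(541!) ~ 3404.7398 - 541 + 4.0656 + 0.0002 = 2867.8056
Convert to base 2: log2(541!) = 2867.8056 / ln 2 = 2867.8056 / 0.69314718 = 4137.3689
ceil(4137.3689) = 4138


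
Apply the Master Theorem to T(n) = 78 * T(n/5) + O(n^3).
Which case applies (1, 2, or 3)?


The Master Theorem: T(n) = a*T(n/b) + O(n^c)
  a = 78, b = 5, c = 3
log_b(a) = log_5(78) ~ 2.707
Compare b^c with a: 5^3 = 125 > 78, so c > log_b(a).
Since c > log_b(a), Case 3 applies.
T(n) = O(n^3)
Master Theorem case = 3


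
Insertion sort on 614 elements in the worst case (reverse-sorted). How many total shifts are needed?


In the worst case (reverse-sorted), each element shifts past all previous:
  Element 1: 1 shifts
  Element 2: 2 shifts
  Element 3: 3 shifts
  Element 4: 4 shifts
  Element 5: 5 shifts
  ...
  Element 613: 613 shifts
Total = 1 + 2 + ... + 613
= 614*(614-1)/2 = 188191


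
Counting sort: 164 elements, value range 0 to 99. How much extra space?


n = 164 (output array)
k = 100 (count array for 100 distinct values)
Extra space = 164 + 100 = 264


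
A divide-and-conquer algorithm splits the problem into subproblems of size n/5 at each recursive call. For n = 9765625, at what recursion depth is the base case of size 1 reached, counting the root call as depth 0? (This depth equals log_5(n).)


At each depth, the problem size is divided by 5:
  Depth 0: problem size = 9765625
  Depth 1: problem size = 1953125
  Depth 2: problem size = 390625
  Depth 3: problem size = 78125
  Depth 4: problem size = 15625
  Depth 5: problem size = 3125
  Depth 6: problem size = 625
  Depth 7: problem size = 125
  Depth 8: problem size = 25
  Depth 9: problem size = 5
  Depth 10: problem size = 1 (base case)
The base case is reached at depth log_5(9765625) = 10 (the tree has 11 levels counting depth 0, but the depth asked for is 10).
Recursion depth = 10


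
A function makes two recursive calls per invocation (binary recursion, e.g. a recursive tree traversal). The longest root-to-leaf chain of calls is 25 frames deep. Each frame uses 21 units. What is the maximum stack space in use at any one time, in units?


Binary recursion: the two calls run one after the other, so only one root-to-leaf chain of frames is on the stack at a time.
Maximum depth (longest chain) = 25 frames
Each frame = 21 units
Max stack space = 25 * 21 = 525


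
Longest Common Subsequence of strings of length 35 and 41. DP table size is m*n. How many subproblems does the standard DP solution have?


DP table indexed by positions in both strings.
First string: 35 positions
Second string: 41 positions
Total = 35 * 41 = 1435


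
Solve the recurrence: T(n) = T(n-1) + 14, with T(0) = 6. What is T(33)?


Unrolling the recurrence:
T(33) = T(32) + 14
       = T(31) + 14 + 14
       = T(30) + 14*3
       ...
       = T(0) + 14*33
       = 6 + 462 = 468


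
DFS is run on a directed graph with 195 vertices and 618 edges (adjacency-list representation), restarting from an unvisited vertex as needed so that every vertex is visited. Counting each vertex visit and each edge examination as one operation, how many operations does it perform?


A full DFS traversal processes each vertex exactly once (push/pop on stack).
Each directed edge is examined once.
V = 195, E = 618
V + E = 813


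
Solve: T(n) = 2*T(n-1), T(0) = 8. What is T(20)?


Unrolling:
T(20) = 2*T(19) = 2^2*T(18) = ... = 2^20*T(0)
= 2^20 * 8
= 1048576 * 8 = 8388608


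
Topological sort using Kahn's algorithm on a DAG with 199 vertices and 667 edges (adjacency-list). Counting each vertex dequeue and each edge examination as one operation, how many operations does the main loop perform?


Kahn's algorithm:
  1. Compute in-degrees: O(V + E)
  2. Process queue: each vertex dequeued once (O(V))
     each edge examined once (O(E))
Total = V + E = 199 + 667 = 866


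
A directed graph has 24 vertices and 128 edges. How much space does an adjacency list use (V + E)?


Adjacency list: one list head per vertex + one entry per edge
Vertex heads: 24
Edge entries: 128
Total = 24 + 128 = 152


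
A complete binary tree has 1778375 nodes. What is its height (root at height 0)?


In a complete binary tree, level k holds nodes 2^k .. 2^(k+1)-1 (1-indexed).
Height = floor(log2(n)) = floor(log2(1778375)) = 20
Check: 2^20 = 1048576 <= 1778375 < 2097152 = 2^21


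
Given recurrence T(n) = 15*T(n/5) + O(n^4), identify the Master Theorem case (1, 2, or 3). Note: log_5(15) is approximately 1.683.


Master Theorem parameters: a=15, b=5, c=4
log_b(a) = 1.683
Compare b^c with a: 5^4 = 625 > 15, so c > log_b(a).
Comparing c=4 vs log_b(a)=1.683:
4 > 1.683 => Case 3
Result: T(n) = O(n^4)
Master Theorem case = 3


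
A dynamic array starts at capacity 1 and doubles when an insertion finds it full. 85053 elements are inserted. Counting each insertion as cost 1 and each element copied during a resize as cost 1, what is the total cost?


n = 85053
Insertion costs: 85053
Resizes copy 1, 2, 4, ... up to the largest power of 2 that is <= n-1 = 85052, i.e. 65536.
Copy costs = 1 + 2 + 4 + 8 + 16 + 32 + 64 + 128 + 256 + 512 + 1024 + 2048 + 4096 + 8192 + 16384 + 32768 + 65536 = 131071
Total = 85053 + 131071 = 216124


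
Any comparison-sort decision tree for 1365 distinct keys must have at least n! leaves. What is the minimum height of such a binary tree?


A binary decision tree of height h has at most 2^h leaves and needs at least n! of them, so h >= ceil(log2(n!)).
1365! is far too large to multiply out, so use Stirling's series:
  ln(n!) ~ n ln n - n + (1/2) ln(2 pi n) + 1/(12n)  (error below 1/(360 n^3), negligible here)
  ln(1365) = 7.2189097
  n ln n = 1365 * 7.2189097 = 9853.8117
  (1/2) ln(2 pi * 1365) = (1/2) ln(8576.5479) = 4.5284
  1/(12*1365) = 0.0001
  ln(1365!) ~ 9853.8117 - 1365 + 4.5284 + 0.0001 = 8493.3402
Convert to base 2: log2(1365!) = 8493.3402 / ln 2 = 8493.3402 / 0.69314718 = 12253.2998
ceil(12253.2998) = 12254


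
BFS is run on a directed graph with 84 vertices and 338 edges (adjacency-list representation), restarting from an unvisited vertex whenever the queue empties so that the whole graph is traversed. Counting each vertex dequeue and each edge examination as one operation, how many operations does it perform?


A full BFS traversal dequeues each vertex exactly once and examines each directed edge exactly once.
V = 84 (vertex processing cost)
E = 338 (edge examination cost)
Total operations proportional to V + E = 84 + 338 = 422


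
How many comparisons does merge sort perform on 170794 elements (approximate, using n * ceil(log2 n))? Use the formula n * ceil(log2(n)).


Recursion depth: ceil(log2(170794)) = 18
Each recursion level merges n = 170794 elements
Total = 170794 * 18 = 3074292


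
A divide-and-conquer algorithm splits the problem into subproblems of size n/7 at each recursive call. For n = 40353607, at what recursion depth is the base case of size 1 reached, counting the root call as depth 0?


At each depth, the problem size is divided by 7:
  Depth 0: problem size = 40353607
  Depth 1: problem size = 5764801
  Depth 2: problem size = 823543
  Depth 3: problem size = 117649
  Depth 4: problem size = 16807
  Depth 5: problem size = 2401
  Depth 6: problem size = 343
  Depth 7: problem size = 49
  Depth 8: problem size = 7
  Depth 9: problem size = 1 (base case)
The base case is reached at depth log_7(40353607) = 9 (the tree has 10 levels counting depth 0, but the depth asked for is 9).
Recursion depth = 9


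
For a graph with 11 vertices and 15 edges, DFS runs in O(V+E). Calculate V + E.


A full DFS traversal visits each vertex once and examines each edge once.
V = 11
E = 15
Sum = 11 + 15 = 26


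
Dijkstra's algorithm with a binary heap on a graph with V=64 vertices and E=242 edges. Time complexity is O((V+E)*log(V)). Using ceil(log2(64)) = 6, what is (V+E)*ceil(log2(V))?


Dijkstra with a binary heap: each vertex is extracted once, each edge may relax once.
Each heap operation costs O(log V).
V + E = 64 + 242 = 306
ceil(log2(64)) = 6 (since 2^5 = 32 < 64 <= 64 = 2^6)
Total heap work = (V+E) * ceil(log2(V)) = 306 * 6 = 1836


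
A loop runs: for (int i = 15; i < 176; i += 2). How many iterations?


Loop starts at i = 15, increments by 2, stops when i >= 176.
Number of iterations = ceil((176 - 15) / 2)
= ceil(161 / 2)
= 81


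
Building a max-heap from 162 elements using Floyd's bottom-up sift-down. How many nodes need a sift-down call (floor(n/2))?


In a heap of 162 elements (0-indexed array):
  Last element index: 161
  Parent of last element: floor((161 - 1) / 2) = 80
  Internal nodes: indices 0 to 80
  Count = floor(162/2) = 81


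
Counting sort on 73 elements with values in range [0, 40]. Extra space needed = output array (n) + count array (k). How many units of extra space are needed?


Output array size: 73 (to store sorted result)
Count array size: 41 (one slot per possible value, range 0 to 40)
Total extra space = 73 + 41 = 114


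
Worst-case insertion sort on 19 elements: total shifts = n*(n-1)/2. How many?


Sum of shifts = 1 + 2 + 3 + ... + 18
= 19 * 18 / 2
= 342 / 2
= 171


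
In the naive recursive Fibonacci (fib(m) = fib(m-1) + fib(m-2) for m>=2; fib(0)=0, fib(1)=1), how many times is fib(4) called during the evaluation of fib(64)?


Let N(m) = number of times fib(m) is called while evaluating fib(64).
N(64) = 1 (the initial call).
N(63) = 1 (only fib(64) calls it).
For 1 <= m <= 62: fib(m) is called by fib(m+1) and fib(m+2), so
  N(m) = N(m+1) + N(m+2).
fib(0) is called only by fib(2), so N(0) = N(2).
Walk down from m=64:
  N(64)=1, N(63)=1, N(62)=2, N(61)=3, N(60)=5, N(59)=8, N(58)=13, N(57)=21, N(56)=34, N(55)=55, N(54)=89, N(53)=144, N(52)=233, N(51)=377, N(50)=610, N(49)=987, N(48)=1597, N(47)=2584, N(46)=4181, N(45)=6765, N(44)=10946, N(43)=17711, N(42)=28657, N(41)=46368, N(40)=75025, N(39)=121393, N(38)=196418, N(37)=317811, N(36)=514229, N(35)=832040, N(34)=1346269, N(33)=2178309, N(32)=3524578, N(31)=5702887, N(30)=9227465, N(29)=14930352, N(28)=24157817, N(27)=39088169, N(26)=63245986, N(25)=102334155, N(24)=165580141, N(23)=267914296, N(22)=433494437, N(21)=701408733, N(20)=1134903170, N(19)=1836311903, N(18)=2971215073, N(17)=4807526976, N(16)=7778742049, N(15)=12586269025, N(14)=20365011074, N(13)=32951280099, N(12)=53316291173, N(11)=86267571272, N(10)=139583862445, N(9)=225851433717, N(8)=365435296162, N(7)=591286729879, N(6)=956722026041, N(5)=1548008755920, N(4)=2504730781961
N(4) = 2504730781961


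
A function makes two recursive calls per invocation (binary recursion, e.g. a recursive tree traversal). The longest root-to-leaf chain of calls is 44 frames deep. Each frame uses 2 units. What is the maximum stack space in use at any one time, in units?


Binary recursion: the two calls run one after the other, so only one root-to-leaf chain of frames is on the stack at a time.
Maximum depth (longest chain) = 44 frames
Each frame = 2 units
Max stack space = 44 * 2 = 88


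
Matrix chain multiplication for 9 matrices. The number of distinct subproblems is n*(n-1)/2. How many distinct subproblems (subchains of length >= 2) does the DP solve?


Subproblems are indexed by (i, j) where i < j.
Number of such pairs = n*(n-1)/2
= 9 * 8 / 2
= 36


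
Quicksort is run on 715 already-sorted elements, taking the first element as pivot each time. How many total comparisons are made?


Sum of comparisons per partition:
714 + 713 + ... + 1 + 0
= 715 * (715 - 1) / 2
= 715 * 714 / 2
= 255255


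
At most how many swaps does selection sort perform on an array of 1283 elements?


Each of the 1282 passes places one element in its final position.
Pass 1: swap minimum into position 0
Pass 2: swap minimum of remaining into position 1
...
Pass 1282: last two elements, one swap
Maximum swaps = 1283 - 1 = 1282


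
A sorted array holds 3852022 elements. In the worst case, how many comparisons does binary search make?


Halving sequence: 3852022 -> 1926011 -> 963005 -> 481502 -> 240751 -> 120375 -> 60187 -> 30093 -> 15046 -> 7523 -> 3761 -> 1880 -> 940 -> 470 -> 235 -> 117 -> 58 -> 29 -> 14 -> 7 -> 3 -> 1
Number of halvings = 21
Max comparisons = 21 + 1 = 22


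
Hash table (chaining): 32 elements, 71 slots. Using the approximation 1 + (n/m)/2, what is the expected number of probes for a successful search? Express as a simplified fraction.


Computing expected probes:
alpha = 32/71
= 1 + alpha/2
= 1 + 32/(2*71)
= (2*71 + 32) / (2*71)
= 174/142 = 87/71


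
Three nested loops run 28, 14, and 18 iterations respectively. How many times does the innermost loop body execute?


Loop 1 (outermost): 28 iterations
Loop 2 (middle): 14 iterations per outer
Loop 3 (innermost): 18 iterations per middle
Total = 28 * 14 * 18 = 7056


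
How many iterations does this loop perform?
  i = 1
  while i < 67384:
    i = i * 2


The loop variable doubles each iteration:
i = 1 -> 2 -> 4 -> 8 -> 16 -> 32 -> 64 -> 128 -> 256 -> 512 -> 1024 -> 2048 -> 4096 -> 8192 -> 16384 -> 32768 -> 65536 -> 131072 (stop, 131072 >= 67384)
Number of doublings = ceil(log2(67384)) = 17


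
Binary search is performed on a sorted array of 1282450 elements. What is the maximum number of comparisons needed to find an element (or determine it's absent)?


Binary search halves the search space each comparison:
  Step 1: search space = 1282450 -> 641225
  Step 2: search space = 641225 -> 320612
  Step 3: search space = 320612 -> 160306
  Step 4: search space = 160306 -> 80153
  Step 5: search space = 80153 -> 40076
  Step 6: search space = 40076 -> 20038
  Step 7: search space = 20038 -> 10019
  Step 8: search space = 10019 -> 5009
  Step 9: search space = 5009 -> 2504
  Step 10: search space = 2504 -> 1252
  Step 11: search space = 1252 -> 626
  Step 12: search space = 626 -> 313
  Step 13: search space = 313 -> 156
  Step 14: search space = 156 -> 78
  Step 15: search space = 78 -> 39
  Step 16: search space = 39 -> 19
  Step 17: search space = 19 -> 9
  Step 18: search space = 9 -> 4
  Step 19: search space = 4 -> 2
  Step 20: search space = 2 -> 1
  Step 21: search space = 1 (final check)
Maximum comparisons = floor(log2(1282450)) + 1 = 20 + 1 = 21


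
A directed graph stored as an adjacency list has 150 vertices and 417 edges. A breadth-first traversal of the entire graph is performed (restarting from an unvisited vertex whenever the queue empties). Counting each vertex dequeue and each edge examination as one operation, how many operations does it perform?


A full BFS traversal dequeues each vertex once and examines each edge once.
Vertex visits: 150
Edge visits: 417
V + E = 150 + 417 = 567


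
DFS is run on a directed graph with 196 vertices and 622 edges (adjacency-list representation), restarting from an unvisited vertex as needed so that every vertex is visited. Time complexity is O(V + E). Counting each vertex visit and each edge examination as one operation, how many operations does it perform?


A full DFS traversal processes each vertex exactly once (push/pop on stack).
Each directed edge is examined once.
V = 196, E = 622
V + E = 818


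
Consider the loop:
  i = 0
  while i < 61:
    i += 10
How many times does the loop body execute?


Starting at i = 0, each iteration adds 10.
Iterations until i >= 61:
  Iteration 1: i = 0 -> i = 10
  Iteration 2: i = 10 -> i = 20
  Iteration 3: i = 20 -> i = 30
  Iteration 4: i = 30 -> i = 40
  Iteration 5: i = 40 -> i = 50
  Iteration 6: i = 50 -> i = 60
  Iteration 7: i = 60 -> i = 70
Total iterations = ceil(61/10) = 7


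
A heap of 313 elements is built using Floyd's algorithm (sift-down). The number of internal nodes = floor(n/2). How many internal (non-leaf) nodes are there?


Leaf nodes occupy roughly half the array.
Sift-down is called for each internal node, starting from the last one.
Internal nodes = floor(n/2) = floor(313/2) = 156


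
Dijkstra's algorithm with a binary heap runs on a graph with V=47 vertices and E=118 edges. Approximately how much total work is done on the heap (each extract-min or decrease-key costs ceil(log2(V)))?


Dijkstra with a binary heap: each vertex is extracted once, each edge may relax once.
Each heap operation costs O(log V).
V + E = 47 + 118 = 165
ceil(log2(47)) = 6 (since 2^5 = 32 < 47 <= 64 = 2^6)
Total heap work = (V+E) * ceil(log2(V)) = 165 * 6 = 990
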